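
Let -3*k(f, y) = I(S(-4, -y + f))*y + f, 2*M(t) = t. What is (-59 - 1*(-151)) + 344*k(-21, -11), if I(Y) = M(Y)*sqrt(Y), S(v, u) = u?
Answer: 2500 - 18920*I*sqrt(10)/3 ≈ 2500.0 - 19943.0*I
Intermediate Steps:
M(t) = t/2
I(Y) = Y**(3/2)/2 (I(Y) = (Y/2)*sqrt(Y) = Y**(3/2)/2)
k(f, y) = -f/3 - y*(f - y)**(3/2)/6 (k(f, y) = -(((-y + f)**(3/2)/2)*y + f)/3 = -(((f - y)**(3/2)/2)*y + f)/3 = -(y*(f - y)**(3/2)/2 + f)/3 = -(f + y*(f - y)**(3/2)/2)/3 = -f/3 - y*(f - y)**(3/2)/6)
(-59 - 1*(-151)) + 344*k(-21, -11) = (-59 - 1*(-151)) + 344*(-1/3*(-21) - 1/6*(-11)*(-21 - 1*(-11))**(3/2)) = (-59 + 151) + 344*(7 - 1/6*(-11)*(-21 + 11)**(3/2)) = 92 + 344*(7 - 1/6*(-11)*(-10)**(3/2)) = 92 + 344*(7 - 1/6*(-11)*(-10*I*sqrt(10))) = 92 + 344*(7 - 55*I*sqrt(10)/3) = 92 + (2408 - 18920*I*sqrt(10)/3) = 2500 - 18920*I*sqrt(10)/3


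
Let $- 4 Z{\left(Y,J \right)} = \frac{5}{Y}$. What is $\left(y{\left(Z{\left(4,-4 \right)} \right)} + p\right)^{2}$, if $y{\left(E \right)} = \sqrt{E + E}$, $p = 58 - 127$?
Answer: $\frac{\left(276 - i \sqrt{10}\right)^{2}}{16} \approx 4760.4 - 109.1 i$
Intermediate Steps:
$Z{\left(Y,J \right)} = - \frac{5}{4 Y}$ ($Z{\left(Y,J \right)} = - \frac{5 \frac{1}{Y}}{4} = - \frac{5}{4 Y}$)
$p = -69$
$y{\left(E \right)} = \sqrt{2} \sqrt{E}$ ($y{\left(E \right)} = \sqrt{2 E} = \sqrt{2} \sqrt{E}$)
$\left(y{\left(Z{\left(4,-4 \right)} \right)} + p\right)^{2} = \left(\sqrt{2} \sqrt{- \frac{5}{4 \cdot 4}} - 69\right)^{2} = \left(\sqrt{2} \sqrt{\left(- \frac{5}{4}\right) \frac{1}{4}} - 69\right)^{2} = \left(\sqrt{2} \sqrt{- \frac{5}{16}} - 69\right)^{2} = \left(\sqrt{2} \frac{i \sqrt{5}}{4} - 69\right)^{2} = \left(\frac{i \sqrt{10}}{4} - 69\right)^{2} = \left(-69 + \frac{i \sqrt{10}}{4}\right)^{2}$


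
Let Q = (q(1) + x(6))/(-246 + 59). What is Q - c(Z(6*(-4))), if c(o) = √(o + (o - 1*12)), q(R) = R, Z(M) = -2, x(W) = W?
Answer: -7/187 - 4*I ≈ -0.037433 - 4.0*I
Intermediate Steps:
c(o) = √(-12 + 2*o) (c(o) = √(o + (o - 12)) = √(o + (-12 + o)) = √(-12 + 2*o))
Q = -7/187 (Q = (1 + 6)/(-246 + 59) = 7/(-187) = 7*(-1/187) = -7/187 ≈ -0.037433)
Q - c(Z(6*(-4))) = -7/187 - √(-12 + 2*(-2)) = -7/187 - √(-12 - 4) = -7/187 - √(-16) = -7/187 - 4*I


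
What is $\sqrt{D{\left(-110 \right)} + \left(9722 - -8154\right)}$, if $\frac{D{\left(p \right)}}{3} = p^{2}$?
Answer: $4 \sqrt{3386} \approx 232.76$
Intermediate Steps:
$D{\left(p \right)} = 3 p^{2}$
$\sqrt{D{\left(-110 \right)} + \left(9722 - -8154\right)} = \sqrt{3 \left(-110\right)^{2} + \left(9722 - -8154\right)} = \sqrt{3 \cdot 12100 + \left(9722 + 8154\right)} = \sqrt{36300 + 17876} = \sqrt{54176} = 4 \sqrt{3386}$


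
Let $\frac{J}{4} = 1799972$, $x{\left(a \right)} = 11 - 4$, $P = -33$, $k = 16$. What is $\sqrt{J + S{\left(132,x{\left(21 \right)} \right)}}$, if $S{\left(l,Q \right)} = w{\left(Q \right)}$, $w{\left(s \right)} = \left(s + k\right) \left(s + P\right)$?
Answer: $\sqrt{7199290} \approx 2683.1$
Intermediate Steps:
$w{\left(s \right)} = \left(-33 + s\right) \left(16 + s\right)$ ($w{\left(s \right)} = \left(s + 16\right) \left(s - 33\right) = \left(16 + s\right) \left(-33 + s\right) = \left(-33 + s\right) \left(16 + s\right)$)
$x{\left(a \right)} = 7$
$S{\left(l,Q \right)} = -528 + Q^{2} - 17 Q$
$J = 7199888$ ($J = 4 \cdot 1799972 = 7199888$)
$\sqrt{J + S{\left(132,x{\left(21 \right)} \right)}} = \sqrt{7199888 - \left(647 - 49\right)} = \sqrt{7199888 - 598} = \sqrt{7199290}$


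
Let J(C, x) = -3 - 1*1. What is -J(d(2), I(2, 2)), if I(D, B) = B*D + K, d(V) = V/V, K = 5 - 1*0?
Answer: 4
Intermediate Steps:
K = 5 (K = 5 + 0 = 5)
d(V) = 1
I(D, B) = 5 + B*D (I(D, B) = B*D + 5 = 5 + B*D)
J(C, x) = -4 (J(C, x) = -3 - 1 = -4)
-J(d(2), I(2, 2)) = -1*(-4) = 4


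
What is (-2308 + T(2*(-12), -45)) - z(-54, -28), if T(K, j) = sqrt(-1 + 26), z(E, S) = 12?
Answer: -2315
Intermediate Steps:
T(K, j) = 5 (T(K, j) = sqrt(25) = 5)
(-2308 + T(2*(-12), -45)) - z(-54, -28) = (-2308 + 5) - 1*12 = -2303 - 12 = -2315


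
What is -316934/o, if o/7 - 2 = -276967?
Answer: 316934/1938755 ≈ 0.16347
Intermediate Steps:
o = -1938755 (o = 14 + 7*(-276967) = 14 - 1938769 = -1938755)
-316934/o = -316934/(-1938755) = -316934*(-1/1938755) = 316934/1938755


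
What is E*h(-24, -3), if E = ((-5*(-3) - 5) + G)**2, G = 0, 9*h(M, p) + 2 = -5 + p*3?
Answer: -1600/9 ≈ -177.78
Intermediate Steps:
h(M, p) = -7/9 + p/3 (h(M, p) = -2/9 + (-5 + p*3)/9 = -2/9 + (-5 + 3*p)/9 = -2/9 + (-5/9 + p/3) = -7/9 + p/3)
E = 100 (E = ((-5*(-3) - 5) + 0)**2 = ((15 - 5) + 0)**2 = (10 + 0)**2 = 10**2 = 100)
E*h(-24, -3) = 100*(-7/9 + (1/3)*(-3)) = 100*(-7/9 - 1) = 100*(-16/9) = -1600/9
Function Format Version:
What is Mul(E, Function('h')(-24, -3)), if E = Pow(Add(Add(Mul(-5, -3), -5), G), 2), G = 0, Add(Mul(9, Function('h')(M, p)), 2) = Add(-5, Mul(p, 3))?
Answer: Rational(-1600, 9) ≈ -177.78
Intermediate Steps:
Function('h')(M, p) = Add(Rational(-7, 9), Mul(Rational(1, 3), p)) (Function('h')(M, p) = Add(Rational(-2, 9), Mul(Rational(1, 9), Add(-5, Mul(p, 3)))) = Add(Rational(-2, 9), Mul(Rational(1, 9), Add(-5, Mul(3, p)))) = Add(Rational(-2, 9), Add(Rational(-5, 9), Mul(Rational(1, 3), p))) = Add(Rational(-7, 9), Mul(Rational(1, 3), p)))
E = 100 (E = Pow(Add(Add(Mul(-5, -3), -5), 0), 2) = Pow(Add(Add(15, -5), 0), 2) = Pow(Add(10, 0), 2) = Pow(10, 2) = 100)
Mul(E, Function('h')(-24, -3)) = Mul(100, Add(Rational(-7, 9), Mul(Rational(1, 3), -3))) = Mul(100, Add(Rational(-7, 9), -1)) = Mul(100, Rational(-16, 9)) = Rational(-1600, 9)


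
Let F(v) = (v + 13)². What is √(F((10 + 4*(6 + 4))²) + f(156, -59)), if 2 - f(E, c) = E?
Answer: √6315015 ≈ 2513.0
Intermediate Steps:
f(E, c) = 2 - E
F(v) = (13 + v)²
√(F((10 + 4*(6 + 4))²) + f(156, -59)) = √((13 + (10 + 4*(6 + 4))²)² + (2 - 1*156)) = √((13 + (10 + 4*10)²)² + (2 - 156)) = √((13 + (10 + 40)²)² - 154) = √((13 + 50²)² - 154) = √((13 + 2500)² - 154) = √(2513² - 154) = √(6315169 - 154) = √6315015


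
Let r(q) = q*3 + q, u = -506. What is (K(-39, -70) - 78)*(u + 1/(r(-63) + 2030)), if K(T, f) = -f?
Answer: 3598668/889 ≈ 4048.0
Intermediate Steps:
r(q) = 4*q (r(q) = 3*q + q = 4*q)
(K(-39, -70) - 78)*(u + 1/(r(-63) + 2030)) = (-1*(-70) - 78)*(-506 + 1/(4*(-63) + 2030)) = (70 - 78)*(-506 + 1/(-252 + 2030)) = -8*(-506 + 1/1778) = -8*(-899667/1778) = 3598668/889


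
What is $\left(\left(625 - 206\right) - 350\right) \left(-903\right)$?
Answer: $-62307$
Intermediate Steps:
$\left(\left(625 - 206\right) - 350\right) \left(-903\right) = \left(419 - 350\right) \left(-903\right) = 69 \left(-903\right) = -62307$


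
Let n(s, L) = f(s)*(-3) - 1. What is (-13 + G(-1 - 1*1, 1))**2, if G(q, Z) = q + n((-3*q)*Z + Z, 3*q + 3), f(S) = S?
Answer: 1369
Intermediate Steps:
n(s, L) = -1 - 3*s (n(s, L) = s*(-3) - 1 = -3*s - 1 = -1 - 3*s)
G(q, Z) = -1 + q - 3*Z + 9*Z*q (G(q, Z) = q + (-1 - 3*((-3*q)*Z + Z)) = q + (-1 - 3*(-3*Z*q + Z)) = q + (-1 - 3*(Z - 3*Z*q)) = q + (-1 + (-3*Z + 9*Z*q)) = q + (-1 - 3*Z + 9*Z*q) = -1 + q - 3*Z + 9*Z*q)
(-13 + G(-1 - 1*1, 1))**2 = (-13 + (-1 + (-1 - 1*1) + 3*1*(-1 + 3*(-1 - 1*1))))**2 = (-13 + (-1 + (-1 - 1) + 3*1*(-1 + 3*(-1 - 1))))**2 = (-13 + (-1 - 2 + 3*1*(-1 + 3*(-2))))**2 = (-13 + (-1 - 2 + 3*1*(-1 - 6)))**2 = (-13 + (-1 - 2 + 3*1*(-7)))**2 = (-13 + (-1 - 2 - 21))**2 = (-13 - 24)**2 = (-37)**2 = 1369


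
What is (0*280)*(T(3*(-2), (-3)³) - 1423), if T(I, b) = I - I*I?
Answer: 0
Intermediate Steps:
T(I, b) = I - I²
(0*280)*(T(3*(-2), (-3)³) - 1423) = (0*280)*((3*(-2))*(1 - 3*(-2)) - 1423) = 0*(-6*(1 - 1*(-6)) - 1423) = 0*(-6*(1 + 6) - 1423) = 0*(-6*7 - 1423) = 0*(-42 - 1423) = 0*(-1465) = 0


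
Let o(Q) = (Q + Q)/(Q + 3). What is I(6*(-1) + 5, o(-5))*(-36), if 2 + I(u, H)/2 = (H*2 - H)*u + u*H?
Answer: 864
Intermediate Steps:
o(Q) = 2*Q/(3 + Q) (o(Q) = (2*Q)/(3 + Q) = 2*Q/(3 + Q))
I(u, H) = -4 + 4*H*u (I(u, H) = -4 + 2*((H*2 - H)*u + u*H) = -4 + 2*((2*H - H)*u + H*u) = -4 + 2*(H*u + H*u) = -4 + 2*(2*H*u) = -4 + 4*H*u)
I(6*(-1) + 5, o(-5))*(-36) = (-4 + 4*(2*(-5)/(3 - 5))*(6*(-1) + 5))*(-36) = (-4 + 4*(2*(-5)/(-2))*(-6 + 5))*(-36) = (-4 + 4*(2*(-5)*(-1/2))*(-1))*(-36) = (-4 + 4*5*(-1))*(-36) = (-4 - 20)*(-36) = -24*(-36) = 864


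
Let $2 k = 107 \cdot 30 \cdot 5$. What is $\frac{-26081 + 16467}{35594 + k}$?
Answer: $- \frac{9614}{43619} \approx -0.22041$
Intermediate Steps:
$k = 8025$ ($k = \frac{107 \cdot 30 \cdot 5}{2} = \frac{107 \cdot 150}{2} = \frac{1}{2} \cdot 16050 = 8025$)
$\frac{-26081 + 16467}{35594 + k} = \frac{-26081 + 16467}{35594 + 8025} = - \frac{9614}{43619}$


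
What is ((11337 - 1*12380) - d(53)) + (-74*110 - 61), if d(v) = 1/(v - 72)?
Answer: -175635/19 ≈ -9244.0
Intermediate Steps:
d(v) = 1/(-72 + v)
((11337 - 1*12380) - d(53)) + (-74*110 - 61) = ((11337 - 1*12380) - 1/(-72 + 53)) + (-74*110 - 61) = ((11337 - 12380) - 1/(-19)) + (-8140 - 61) = (-1043 - 1*(-1/19)) - 8201 = (-1043 + 1/19) - 8201 = -19816/19 - 8201 = -175635/19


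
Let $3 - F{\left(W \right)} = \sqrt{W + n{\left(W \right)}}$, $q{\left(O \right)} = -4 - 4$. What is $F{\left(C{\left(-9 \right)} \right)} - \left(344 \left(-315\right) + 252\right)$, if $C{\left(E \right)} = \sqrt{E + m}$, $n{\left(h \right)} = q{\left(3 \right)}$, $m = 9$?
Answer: $108111 - 2 i \sqrt{2} \approx 1.0811 \cdot 10^{5} - 2.8284 i$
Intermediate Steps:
$q{\left(O \right)} = -8$ ($q{\left(O \right)} = -4 - 4 = -8$)
$n{\left(h \right)} = -8$
$C{\left(E \right)} = \sqrt{9 + E}$ ($C{\left(E \right)} = \sqrt{E + 9} = \sqrt{9 + E}$)
$F{\left(W \right)} = 3 - \sqrt{-8 + W}$ ($F{\left(W \right)} = 3 - \sqrt{W - 8} = 3 - \sqrt{-8 + W}$)
$F{\left(C{\left(-9 \right)} \right)} - \left(344 \left(-315\right) + 252\right) = \left(3 - \sqrt{-8 + \sqrt{9 - 9}}\right) - \left(344 \left(-315\right) + 252\right) = \left(3 - \sqrt{-8 + \sqrt{0}}\right) - \left(-108360 + 252\right) = \left(3 - \sqrt{-8 + 0}\right) - -108108 = \left(3 - \sqrt{-8}\right) + 108108 = \left(3 - 2 i \sqrt{2}\right) + 108108 = 108111 - 2 i \sqrt{2}$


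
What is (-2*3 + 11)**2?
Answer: 25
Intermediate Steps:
(-2*3 + 11)**2 = (-6 + 11)**2 = 5**2 = 25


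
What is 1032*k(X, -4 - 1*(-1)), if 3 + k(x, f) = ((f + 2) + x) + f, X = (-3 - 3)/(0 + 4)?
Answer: -8772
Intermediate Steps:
X = -3/2 (X = -6/4 = -6*¼ = -3/2 ≈ -1.5000)
k(x, f) = -1 + x + 2*f (k(x, f) = -3 + (((f + 2) + x) + f) = -3 + (((2 + f) + x) + f) = -3 + ((2 + f + x) + f) = -3 + (2 + x + 2*f) = -1 + x + 2*f)
1032*k(X, -4 - 1*(-1)) = 1032*(-1 - 3/2 + 2*(-4 - 1*(-1))) = 1032*(-1 - 3/2 + 2*(-4 + 1)) = 1032*(-1 - 3/2 + 2*(-3)) = 1032*(-1 - 3/2 - 6) = 1032*(-17/2) = -8772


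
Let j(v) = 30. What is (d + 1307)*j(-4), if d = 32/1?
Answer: 40170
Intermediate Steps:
d = 32 (d = 32*1 = 32)
(d + 1307)*j(-4) = (32 + 1307)*30 = 1339*30 = 40170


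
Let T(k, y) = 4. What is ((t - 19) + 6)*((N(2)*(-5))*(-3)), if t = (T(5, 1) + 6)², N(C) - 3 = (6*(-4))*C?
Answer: -58725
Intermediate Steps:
N(C) = 3 - 24*C (N(C) = 3 + (6*(-4))*C = 3 - 24*C)
t = 100 (t = (4 + 6)² = 10² = 100)
((t - 19) + 6)*((N(2)*(-5))*(-3)) = ((100 - 19) + 6)*(((3 - 24*2)*(-5))*(-3)) = (81 + 6)*(((3 - 48)*(-5))*(-3)) = 87*(-45*(-5)*(-3)) = 87*(225*(-3)) = 87*(-675) = -58725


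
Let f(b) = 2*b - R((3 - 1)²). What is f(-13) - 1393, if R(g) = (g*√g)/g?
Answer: -1421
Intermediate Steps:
R(g) = √g (R(g) = g^(3/2)/g = √g)
f(b) = -2 + 2*b (f(b) = 2*b - √((3 - 1)²) = 2*b - √(2²) = 2*b - √4 = 2*b - 1*2 = 2*b - 2 = -2 + 2*b)
f(-13) - 1393 = (-2 + 2*(-13)) - 1393 = (-2 - 26) - 1393 = -28 - 1393 = -1421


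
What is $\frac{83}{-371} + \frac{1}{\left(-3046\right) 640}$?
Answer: $- \frac{161803891}{723242240} \approx -0.22372$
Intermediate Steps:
$\frac{83}{-371} + \frac{1}{\left(-3046\right) 640} = 83 \left(- \frac{1}{371}\right) - \frac{1}{1949440} = - \frac{83}{371} - \frac{1}{1949440} = - \frac{161803891}{723242240}$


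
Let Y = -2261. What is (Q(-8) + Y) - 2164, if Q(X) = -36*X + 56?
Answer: -4081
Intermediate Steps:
Q(X) = 56 - 36*X
(Q(-8) + Y) - 2164 = ((56 - 36*(-8)) - 2261) - 2164 = ((56 + 288) - 2261) - 2164 = (344 - 2261) - 2164 = -1917 - 2164 = -4081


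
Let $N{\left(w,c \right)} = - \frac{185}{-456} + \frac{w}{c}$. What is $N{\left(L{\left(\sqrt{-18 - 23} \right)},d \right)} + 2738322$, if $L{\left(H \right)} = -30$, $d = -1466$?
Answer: $\frac{915278794301}{334248} \approx 2.7383 \cdot 10^{6}$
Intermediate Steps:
$N{\left(w,c \right)} = \frac{185}{456} + \frac{w}{c}$ ($N{\left(w,c \right)} = \left(-185\right) \left(- \frac{1}{456}\right) + \frac{w}{c} = \frac{185}{456} + \frac{w}{c}$)
$N{\left(L{\left(\sqrt{-18 - 23} \right)},d \right)} + 2738322 = \left(\frac{185}{456} - \frac{30}{-1466}\right) + 2738322 = \left(\frac{185}{456} - - \frac{15}{733}\right) + 2738322 = \left(\frac{185}{456} + \frac{15}{733}\right) + 2738322 = \frac{142445}{334248} + 2738322 = \frac{915278794301}{334248}$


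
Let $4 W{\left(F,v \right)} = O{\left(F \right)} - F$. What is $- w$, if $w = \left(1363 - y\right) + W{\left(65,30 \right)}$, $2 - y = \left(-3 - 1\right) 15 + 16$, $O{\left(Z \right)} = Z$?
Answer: $-1317$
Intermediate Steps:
$W{\left(F,v \right)} = 0$ ($W{\left(F,v \right)} = \frac{F - F}{4} = \frac{1}{4} \cdot 0 = 0$)
$y = 46$ ($y = 2 - \left(\left(-3 - 1\right) 15 + 16\right) = 2 - \left(\left(-4\right) 15 + 16\right) = 2 - \left(-60 + 16\right) = 2 - -44 = 2 + 44 = 46$)
$w = 1317$ ($w = \left(1363 - 46\right) + 0 = 1317 + 0 = 1317$)
$- w = \left(-1\right) 1317 = -1317$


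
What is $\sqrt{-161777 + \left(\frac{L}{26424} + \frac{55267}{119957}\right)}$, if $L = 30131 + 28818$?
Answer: $\frac{i \sqrt{45149751501589931956730}}{528290628} \approx 402.21 i$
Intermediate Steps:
$L = 58949$
$\sqrt{-161777 + \left(\frac{L}{26424} + \frac{55267}{119957}\right)} = \sqrt{-161777 + \left(\frac{58949}{26424} + \frac{55267}{119957}\right)} = \sqrt{-161777 + \frac{8531720401}{3169743768}} = \sqrt{- \frac{512783105835335}{3169743768}} = \frac{i \sqrt{45149751501589931956730}}{528290628}$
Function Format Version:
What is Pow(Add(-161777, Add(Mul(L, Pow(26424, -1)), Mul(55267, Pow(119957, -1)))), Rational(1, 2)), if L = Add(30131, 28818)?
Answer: Mul(Rational(1, 528290628), I, Pow(45149751501589931956730, Rational(1, 2))) ≈ Mul(402.21, I)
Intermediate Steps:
L = 58949
Pow(Add(-161777, Add(Mul(L, Pow(26424, -1)), Mul(55267, Pow(119957, -1)))), Rational(1, 2)) = Pow(Add(-161777, Add(Mul(58949, Pow(26424, -1)), Mul(55267, Pow(119957, -1)))), Rational(1, 2)) = Pow(Add(-161777, Add(Mul(58949, Rational(1, 26424)), Mul(55267, Rational(1, 119957)))), Rational(1, 2)) = Pow(Add(-161777, Add(Rational(58949, 26424), Rational(55267, 119957))), Rational(1, 2)) = Pow(Add(-161777, Rational(8531720401, 3169743768)), Rational(1, 2)) = Pow(Rational(-512783105835335, 3169743768), Rational(1, 2)) = Mul(Rational(1, 528290628), I, Pow(45149751501589931956730, Rational(1, 2)))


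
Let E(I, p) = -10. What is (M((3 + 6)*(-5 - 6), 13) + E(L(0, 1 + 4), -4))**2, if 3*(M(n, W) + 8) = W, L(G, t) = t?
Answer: 1681/9 ≈ 186.78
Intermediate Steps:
M(n, W) = -8 + W/3
(M((3 + 6)*(-5 - 6), 13) + E(L(0, 1 + 4), -4))**2 = ((-8 + (1/3)*13) - 10)**2 = ((-8 + 13/3) - 10)**2 = (-11/3 - 10)**2 = (-41/3)**2 = 1681/9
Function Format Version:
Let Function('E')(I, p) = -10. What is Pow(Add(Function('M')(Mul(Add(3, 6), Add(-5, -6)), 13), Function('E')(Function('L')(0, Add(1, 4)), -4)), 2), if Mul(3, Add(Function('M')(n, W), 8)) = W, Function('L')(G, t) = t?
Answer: Rational(1681, 9) ≈ 186.78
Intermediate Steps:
Function('M')(n, W) = Add(-8, Mul(Rational(1, 3), W))
Pow(Add(Function('M')(Mul(Add(3, 6), Add(-5, -6)), 13), Function('E')(Function('L')(0, Add(1, 4)), -4)), 2) = Pow(Add(Add(-8, Mul(Rational(1, 3), 13)), -10), 2) = Pow(Add(Add(-8, Rational(13, 3)), -10), 2) = Pow(Add(Rational(-11, 3), -10), 2) = Pow(Rational(-41, 3), 2) = Rational(1681, 9)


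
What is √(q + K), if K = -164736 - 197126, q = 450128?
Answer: √88266 ≈ 297.10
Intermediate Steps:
K = -361862
√(q + K) = √(450128 - 361862) = √88266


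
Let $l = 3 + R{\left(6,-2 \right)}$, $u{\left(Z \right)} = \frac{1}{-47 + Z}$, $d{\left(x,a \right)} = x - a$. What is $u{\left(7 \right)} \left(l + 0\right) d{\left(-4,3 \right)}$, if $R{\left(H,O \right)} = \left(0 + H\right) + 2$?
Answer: $\frac{77}{40} \approx 1.925$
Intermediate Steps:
$R{\left(H,O \right)} = 2 + H$ ($R{\left(H,O \right)} = H + 2 = 2 + H$)
$l = 11$ ($l = 3 + \left(2 + 6\right) = 3 + 8 = 11$)
$u{\left(7 \right)} \left(l + 0\right) d{\left(-4,3 \right)} = \frac{\left(11 + 0\right) \left(-4 - 3\right)}{-47 + 7} = \frac{11 \left(-4 - 3\right)}{-40} = - \frac{11 \left(-7\right)}{40} = \left(- \frac{1}{40}\right) \left(-77\right) = \frac{77}{40}$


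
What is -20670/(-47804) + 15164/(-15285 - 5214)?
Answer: -150592763/489967098 ≈ -0.30735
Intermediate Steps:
-20670/(-47804) + 15164/(-15285 - 5214) = -20670*(-1/47804) + 15164/(-20499) = 10335/23902 + 15164*(-1/20499) = 10335/23902 - 15164/20499 = -150592763/489967098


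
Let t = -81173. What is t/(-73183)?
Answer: 81173/73183 ≈ 1.1092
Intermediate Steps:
t/(-73183) = -81173/(-73183) = -81173*(-1/73183) = 81173/73183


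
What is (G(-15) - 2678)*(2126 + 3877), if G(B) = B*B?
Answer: -14725359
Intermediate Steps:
G(B) = B²
(G(-15) - 2678)*(2126 + 3877) = ((-15)² - 2678)*(2126 + 3877) = (225 - 2678)*6003 = -2453*6003 = -14725359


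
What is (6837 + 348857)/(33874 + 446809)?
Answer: 355694/480683 ≈ 0.73998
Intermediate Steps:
(6837 + 348857)/(33874 + 446809) = 355694/480683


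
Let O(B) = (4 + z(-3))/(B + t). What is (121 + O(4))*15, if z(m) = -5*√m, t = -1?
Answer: 1835 - 25*I*√3 ≈ 1835.0 - 43.301*I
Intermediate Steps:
O(B) = (4 - 5*I*√3)/(-1 + B) (O(B) = (4 - 5*I*√3)/(B - 1) = (4 - 5*I*√3)/(-1 + B))
(121 + O(4))*15 = (121 + (4 - 5*I*√3)/(-1 + 4))*15 = (121 + (4 - 5*I*√3)/3)*15 = (121 + (4/3 - 5*I*√3/3))*15 = (367/3 - 5*I*√3/3)*15 = 1835 - 25*I*√3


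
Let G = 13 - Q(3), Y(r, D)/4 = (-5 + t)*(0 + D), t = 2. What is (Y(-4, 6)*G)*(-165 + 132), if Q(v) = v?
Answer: 23760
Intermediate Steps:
Y(r, D) = -12*D (Y(r, D) = 4*((-5 + 2)*(0 + D)) = 4*(-3*D) = -12*D)
G = 10 (G = 13 - 1*3 = 13 - 3 = 10)
(Y(-4, 6)*G)*(-165 + 132) = (-12*6*10)*(-165 + 132) = -72*10*(-33) = -720*(-33) = 23760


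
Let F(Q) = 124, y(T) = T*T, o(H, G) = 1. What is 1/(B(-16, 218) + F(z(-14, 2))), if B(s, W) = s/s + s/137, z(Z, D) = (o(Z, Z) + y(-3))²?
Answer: 137/17109 ≈ 0.0080075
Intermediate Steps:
y(T) = T²
z(Z, D) = 100 (z(Z, D) = (1 + (-3)²)² = (1 + 9)² = 10² = 100)
B(s, W) = 1 + s/137 (B(s, W) = 1 + s*(1/137) = 1 + s/137)
1/(B(-16, 218) + F(z(-14, 2))) = 1/((1 + (1/137)*(-16)) + 124) = 1/((1 - 16/137) + 124) = 1/(121/137 + 124) = 1/(17109/137) = 137/17109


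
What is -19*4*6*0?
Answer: 0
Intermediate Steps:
-19*4*6*0 = -456*0 = 0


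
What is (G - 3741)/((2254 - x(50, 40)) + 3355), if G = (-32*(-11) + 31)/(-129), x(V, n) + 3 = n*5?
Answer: -120743/174537 ≈ -0.69179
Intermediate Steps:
x(V, n) = -3 + 5*n (x(V, n) = -3 + n*5 = -3 + 5*n)
G = -383/129 (G = (352 + 31)*(-1/129) = 383*(-1/129) = -383/129 ≈ -2.9690)
(G - 3741)/((2254 - x(50, 40)) + 3355) = (-383/129 - 3741)/((2254 - (-3 + 5*40)) + 3355) = -482972/(129*((2254 - (-3 + 200)) + 3355)) = -482972/(129*((2254 - 1*197) + 3355)) = -482972/(129*((2254 - 197) + 3355)) = -482972/(129*(2057 + 3355)) = -482972/129/5412 = -482972/129*1/5412 = -120743/174537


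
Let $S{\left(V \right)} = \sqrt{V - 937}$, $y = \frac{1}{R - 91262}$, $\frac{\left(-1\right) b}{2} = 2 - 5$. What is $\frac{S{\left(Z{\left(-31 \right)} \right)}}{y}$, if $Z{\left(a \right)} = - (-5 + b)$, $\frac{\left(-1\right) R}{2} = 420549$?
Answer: $- 932360 i \sqrt{938} \approx - 2.8555 \cdot 10^{7} i$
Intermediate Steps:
$R = -841098$ ($R = \left(-2\right) 420549 = -841098$)
$b = 6$ ($b = - 2 \left(2 - 5\right) = \left(-2\right) \left(-3\right) = 6$)
$Z{\left(a \right)} = -1$ ($Z{\left(a \right)} = - (-5 + 6) = \left(-1\right) 1 = -1$)
$y = - \frac{1}{932360}$ ($y = \frac{1}{-841098 - 91262} = \frac{1}{-932360} = - \frac{1}{932360} \approx -1.0725 \cdot 10^{-6}$)
$S{\left(V \right)} = \sqrt{-937 + V}$
$\frac{S{\left(Z{\left(-31 \right)} \right)}}{y} = \frac{\sqrt{-937 - 1}}{- \frac{1}{932360}} = \sqrt{-938} \left(-932360\right) = i \sqrt{938} \left(-932360\right) = - 932360 i \sqrt{938}$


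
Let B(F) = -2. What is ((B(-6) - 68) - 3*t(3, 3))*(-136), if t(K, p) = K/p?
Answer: 9928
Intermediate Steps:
((B(-6) - 68) - 3*t(3, 3))*(-136) = ((-2 - 68) - 9/3)*(-136) = (-70 - 9/3)*(-136) = (-70 - 3*1)*(-136) = (-70 - 3)*(-136) = -73*(-136) = 9928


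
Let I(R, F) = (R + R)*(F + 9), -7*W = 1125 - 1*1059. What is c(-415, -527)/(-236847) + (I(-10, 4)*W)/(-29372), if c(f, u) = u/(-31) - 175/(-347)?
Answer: -352889759284/4224437908509 ≈ -0.083535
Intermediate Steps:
W = -66/7 (W = -(1125 - 1*1059)/7 = -(1125 - 1059)/7 = -⅐*66 = -66/7 ≈ -9.4286)
c(f, u) = 175/347 - u/31 (c(f, u) = u*(-1/31) - 175*(-1/347) = -u/31 + 175/347 = 175/347 - u/31)
I(R, F) = 2*R*(9 + F) (I(R, F) = (2*R)*(9 + F) = 2*R*(9 + F))
c(-415, -527)/(-236847) + (I(-10, 4)*W)/(-29372) = (175/347 - 1/31*(-527))/(-236847) + ((2*(-10)*(9 + 4))*(-66/7))/(-29372) = (175/347 + 17)*(-1/236847) + ((2*(-10)*13)*(-66/7))*(-1/29372) = (6074/347)*(-1/236847) - 260*(-66/7)*(-1/29372) = -6074/82185909 + (17160/7)*(-1/29372) = -6074/82185909 - 4290/51401 = -352889759284/4224437908509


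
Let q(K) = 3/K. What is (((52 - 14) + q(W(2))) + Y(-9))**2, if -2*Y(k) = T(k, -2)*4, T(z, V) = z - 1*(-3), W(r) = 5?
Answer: 64009/25 ≈ 2560.4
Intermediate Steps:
T(z, V) = 3 + z (T(z, V) = z + 3 = 3 + z)
Y(k) = -6 - 2*k (Y(k) = -(3 + k)*4/2 = -(12 + 4*k)/2 = -6 - 2*k)
(((52 - 14) + q(W(2))) + Y(-9))**2 = (((52 - 14) + 3/5) + (-6 - 2*(-9)))**2 = ((38 + 3*(1/5)) + (-6 + 18))**2 = ((38 + 3/5) + 12)**2 = (193/5 + 12)**2 = (253/5)**2 = 64009/25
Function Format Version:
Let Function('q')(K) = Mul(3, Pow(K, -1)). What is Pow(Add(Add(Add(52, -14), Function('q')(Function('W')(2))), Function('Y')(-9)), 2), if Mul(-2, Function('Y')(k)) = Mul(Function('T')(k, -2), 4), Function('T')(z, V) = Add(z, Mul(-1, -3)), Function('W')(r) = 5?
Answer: Rational(64009, 25) ≈ 2560.4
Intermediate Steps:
Function('T')(z, V) = Add(3, z) (Function('T')(z, V) = Add(z, 3) = Add(3, z))
Function('Y')(k) = Add(-6, Mul(-2, k)) (Function('Y')(k) = Mul(Rational(-1, 2), Mul(Add(3, k), 4)) = Mul(Rational(-1, 2), Add(12, Mul(4, k))) = Add(-6, Mul(-2, k)))
Pow(Add(Add(Add(52, -14), Function('q')(Function('W')(2))), Function('Y')(-9)), 2) = Pow(Add(Add(Add(52, -14), Mul(3, Pow(5, -1))), Add(-6, Mul(-2, -9))), 2) = Pow(Add(Add(38, Mul(3, Rational(1, 5))), Add(-6, 18)), 2) = Pow(Add(Add(38, Rational(3, 5)), 12), 2) = Pow(Add(Rational(193, 5), 12), 2) = Pow(Rational(253, 5), 2) = Rational(64009, 25)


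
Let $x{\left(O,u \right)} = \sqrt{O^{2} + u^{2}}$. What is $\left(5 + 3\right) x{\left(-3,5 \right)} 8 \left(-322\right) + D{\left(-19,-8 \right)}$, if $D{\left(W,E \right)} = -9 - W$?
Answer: $10 - 20608 \sqrt{34} \approx -1.2015 \cdot 10^{5}$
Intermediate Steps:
$\left(5 + 3\right) x{\left(-3,5 \right)} 8 \left(-322\right) + D{\left(-19,-8 \right)} = \left(5 + 3\right) \sqrt{\left(-3\right)^{2} + 5^{2}} \cdot 8 \left(-322\right) - -10 = 8 \sqrt{9 + 25} \cdot 8 \left(-322\right) + \left(-9 + 19\right) = 8 \sqrt{34} \cdot 8 \left(-322\right) + 10 = 64 \sqrt{34} \left(-322\right) + 10 = - 20608 \sqrt{34} + 10 = 10 - 20608 \sqrt{34}$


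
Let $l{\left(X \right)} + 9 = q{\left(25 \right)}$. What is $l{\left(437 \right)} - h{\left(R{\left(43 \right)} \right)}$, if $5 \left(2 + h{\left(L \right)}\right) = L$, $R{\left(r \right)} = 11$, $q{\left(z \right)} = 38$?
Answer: $\frac{144}{5} \approx 28.8$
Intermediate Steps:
$h{\left(L \right)} = -2 + \frac{L}{5}$
$l{\left(X \right)} = 29$ ($l{\left(X \right)} = -9 + 38 = 29$)
$l{\left(437 \right)} - h{\left(R{\left(43 \right)} \right)} = 29 - \left(-2 + \frac{1}{5} \cdot 11\right) = 29 - \left(-2 + \frac{11}{5}\right) = 29 - \frac{1}{5} = \frac{144}{5}$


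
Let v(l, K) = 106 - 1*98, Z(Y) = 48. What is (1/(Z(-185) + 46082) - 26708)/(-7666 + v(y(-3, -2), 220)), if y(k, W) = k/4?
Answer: 1232040039/353263540 ≈ 3.4876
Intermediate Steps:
y(k, W) = k/4 (y(k, W) = k*(1/4) = k/4)
v(l, K) = 8 (v(l, K) = 106 - 98 = 8)
(1/(Z(-185) + 46082) - 26708)/(-7666 + v(y(-3, -2), 220)) = (1/(48 + 46082) - 26708)/(-7666 + 8) = (1/46130 - 26708)/(-7658) = (1/46130 - 26708)*(-1/7658) = -1232040039/46130*(-1/7658) = 1232040039/353263540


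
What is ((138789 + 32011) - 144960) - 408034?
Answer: -382194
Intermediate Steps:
((138789 + 32011) - 144960) - 408034 = (170800 - 144960) - 408034 = 25840 - 408034 = -382194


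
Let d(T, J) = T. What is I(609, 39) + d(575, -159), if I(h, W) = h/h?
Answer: 576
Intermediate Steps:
I(h, W) = 1
I(609, 39) + d(575, -159) = 1 + 575 = 576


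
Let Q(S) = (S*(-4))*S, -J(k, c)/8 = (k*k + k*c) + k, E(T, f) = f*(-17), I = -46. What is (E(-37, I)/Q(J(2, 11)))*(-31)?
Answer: 12121/100352 ≈ 0.12078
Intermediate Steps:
E(T, f) = -17*f
J(k, c) = -8*k - 8*k² - 8*c*k (J(k, c) = -8*((k*k + k*c) + k) = -8*((k² + c*k) + k) = -8*(k + k² + c*k) = -8*k - 8*k² - 8*c*k)
Q(S) = -4*S² (Q(S) = (-4*S)*S = -4*S²)
(E(-37, I)/Q(J(2, 11)))*(-31) = ((-17*(-46))/((-4*256*(1 + 11 + 2)²)))*(-31) = (782/((-4*(-8*2*14)²)))*(-31) = (782/((-4*(-224)²)))*(-31) = (782/((-4*50176)))*(-31) = (782/(-200704))*(-31) = (782*(-1/200704))*(-31) = -391/100352*(-31) = 12121/100352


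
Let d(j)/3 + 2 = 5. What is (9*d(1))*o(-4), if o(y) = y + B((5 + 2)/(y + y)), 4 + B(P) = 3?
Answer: -405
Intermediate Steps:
B(P) = -1 (B(P) = -4 + 3 = -1)
o(y) = -1 + y (o(y) = y - 1 = -1 + y)
d(j) = 9 (d(j) = -6 + 3*5 = -6 + 15 = 9)
(9*d(1))*o(-4) = (9*9)*(-1 - 4) = 81*(-5) = -405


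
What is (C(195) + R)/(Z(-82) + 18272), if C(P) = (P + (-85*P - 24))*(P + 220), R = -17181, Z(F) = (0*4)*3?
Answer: -6824841/18272 ≈ -373.51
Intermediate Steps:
Z(F) = 0 (Z(F) = 0*3 = 0)
C(P) = (-24 - 84*P)*(220 + P) (C(P) = (P + (-24 - 85*P))*(220 + P) = (-24 - 84*P)*(220 + P))
(C(195) + R)/(Z(-82) + 18272) = ((-5280 - 18504*195 - 84*195**2) - 17181)/(0 + 18272) = ((-5280 - 3608280 - 84*38025) - 17181)/18272 = ((-5280 - 3608280 - 3194100) - 17181)*(1/18272) = (-6807660 - 17181)*(1/18272) = -6824841*1/18272 = -6824841/18272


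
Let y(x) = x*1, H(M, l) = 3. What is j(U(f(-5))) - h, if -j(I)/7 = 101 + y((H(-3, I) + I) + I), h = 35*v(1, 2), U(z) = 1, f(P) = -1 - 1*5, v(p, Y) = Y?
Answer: -812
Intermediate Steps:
y(x) = x
f(P) = -6 (f(P) = -1 - 5 = -6)
h = 70 (h = 35*2 = 70)
j(I) = -728 - 14*I (j(I) = -7*(101 + ((3 + I) + I)) = -7*(101 + (3 + 2*I)) = -7*(104 + 2*I) = -728 - 14*I)
j(U(f(-5))) - h = (-728 - 14*1) - 1*70 = (-728 - 14) - 70 = -742 - 70 = -812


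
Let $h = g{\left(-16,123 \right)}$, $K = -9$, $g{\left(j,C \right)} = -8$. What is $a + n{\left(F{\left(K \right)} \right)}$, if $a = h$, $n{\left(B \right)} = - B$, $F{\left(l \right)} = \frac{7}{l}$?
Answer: $- \frac{65}{9} \approx -7.2222$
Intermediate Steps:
$h = -8$
$a = -8$
$a + n{\left(F{\left(K \right)} \right)} = -8 - \frac{7}{-9} = -8 - 7 \left(- \frac{1}{9}\right) = -8 - - \frac{7}{9} = -8 + \frac{7}{9} = - \frac{65}{9}$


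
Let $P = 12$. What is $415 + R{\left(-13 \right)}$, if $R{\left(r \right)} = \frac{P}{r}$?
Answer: $\frac{5383}{13} \approx 414.08$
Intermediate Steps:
$R{\left(r \right)} = \frac{12}{r}$
$415 + R{\left(-13 \right)} = 415 + \frac{12}{-13} = 415 + 12 \left(- \frac{1}{13}\right) = 415 - \frac{12}{13} = \frac{5383}{13}$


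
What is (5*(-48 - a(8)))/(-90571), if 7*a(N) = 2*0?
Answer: 240/90571 ≈ 0.0026499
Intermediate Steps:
a(N) = 0 (a(N) = (2*0)/7 = (1/7)*0 = 0)
(5*(-48 - a(8)))/(-90571) = (5*(-48 - 1*0))/(-90571) = (5*(-48 + 0))*(-1/90571) = (5*(-48))*(-1/90571) = -240*(-1/90571) = 240/90571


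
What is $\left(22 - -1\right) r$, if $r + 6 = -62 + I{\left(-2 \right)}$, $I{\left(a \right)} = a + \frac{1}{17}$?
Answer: $- \frac{27347}{17} \approx -1608.6$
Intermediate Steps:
$I{\left(a \right)} = \frac{1}{17} + a$ ($I{\left(a \right)} = a + \frac{1}{17} = \frac{1}{17} + a$)
$r = - \frac{1189}{17}$ ($r = -6 + \left(-62 + \left(\frac{1}{17} - 2\right)\right) = -6 - \frac{1087}{17} = - \frac{1189}{17} \approx -69.941$)
$\left(22 - -1\right) r = \left(22 - -1\right) \left(- \frac{1189}{17}\right) = \left(22 + 1\right) \left(- \frac{1189}{17}\right) = 23 \left(- \frac{1189}{17}\right) = - \frac{27347}{17}$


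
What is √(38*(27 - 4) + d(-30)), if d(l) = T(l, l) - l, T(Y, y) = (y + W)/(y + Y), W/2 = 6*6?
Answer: √90330/10 ≈ 30.055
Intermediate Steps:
W = 72 (W = 2*(6*6) = 2*36 = 72)
T(Y, y) = (72 + y)/(Y + y) (T(Y, y) = (y + 72)/(y + Y) = (72 + y)/(Y + y))
d(l) = -l + (72 + l)/(2*l) (d(l) = (72 + l)/(l + l) - l = (72 + l)/((2*l)) - l = (1/(2*l))*(72 + l) - l = (72 + l)/(2*l) - l = -l + (72 + l)/(2*l))
√(38*(27 - 4) + d(-30)) = √(38*(27 - 4) + (½ - 1*(-30) + 36/(-30))) = √(38*23 + (½ + 30 + 36*(-1/30))) = √(874 + (½ + 30 - 6/5)) = √(874 + 293/10) = √(9033/10) = √90330/10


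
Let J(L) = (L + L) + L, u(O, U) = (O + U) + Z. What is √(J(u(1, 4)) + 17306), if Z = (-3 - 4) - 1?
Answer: 7*√353 ≈ 131.52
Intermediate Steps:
Z = -8 (Z = -7 - 1 = -8)
u(O, U) = -8 + O + U (u(O, U) = (O + U) - 8 = -8 + O + U)
J(L) = 3*L (J(L) = 2*L + L = 3*L)
√(J(u(1, 4)) + 17306) = √(3*(-8 + 1 + 4) + 17306) = √(3*(-3) + 17306) = √(-9 + 17306) = √17297 = 7*√353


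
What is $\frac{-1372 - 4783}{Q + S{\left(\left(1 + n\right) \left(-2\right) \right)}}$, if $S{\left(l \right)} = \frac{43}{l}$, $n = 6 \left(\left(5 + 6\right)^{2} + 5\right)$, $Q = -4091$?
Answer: $\frac{9318670}{6193817} \approx 1.5045$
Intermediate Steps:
$n = 756$ ($n = 6 \left(11^{2} + 5\right) = 6 \left(121 + 5\right) = 6 \cdot 126 = 756$)
$\frac{-1372 - 4783}{Q + S{\left(\left(1 + n\right) \left(-2\right) \right)}} = \frac{-1372 - 4783}{-4091 + \frac{43}{\left(1 + 756\right) \left(-2\right)}} = - \frac{6155}{-4091 + \frac{43}{757 \left(-2\right)}} = - \frac{6155}{-4091 + \frac{43}{-1514}} = - \frac{6155}{-4091 + 43 \left(- \frac{1}{1514}\right)} = - \frac{6155}{-4091 - \frac{43}{1514}} = - \frac{6155}{- \frac{6193817}{1514}} = \left(-6155\right) \left(- \frac{1514}{6193817}\right) = \frac{9318670}{6193817}$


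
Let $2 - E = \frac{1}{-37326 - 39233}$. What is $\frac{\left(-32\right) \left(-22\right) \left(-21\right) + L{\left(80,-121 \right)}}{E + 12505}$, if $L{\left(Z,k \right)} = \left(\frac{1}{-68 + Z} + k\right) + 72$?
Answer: $- \frac{13627119205}{11490280968} \approx -1.186$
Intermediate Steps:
$E = \frac{153119}{76559}$ ($E = 2 - \frac{1}{-37326 - 39233} = 2 - \frac{1}{-76559} = 2 - - \frac{1}{76559} = 2 + \frac{1}{76559} = \frac{153119}{76559} \approx 2.0$)
$L{\left(Z,k \right)} = 72 + k + \frac{1}{-68 + Z}$ ($L{\left(Z,k \right)} = \left(k + \frac{1}{-68 + Z}\right) + 72 = 72 + k + \frac{1}{-68 + Z}$)
$\frac{\left(-32\right) \left(-22\right) \left(-21\right) + L{\left(80,-121 \right)}}{E + 12505} = \frac{\left(-32\right) \left(-22\right) \left(-21\right) + \frac{-4895 - -8228 + 72 \cdot 80 + 80 \left(-121\right)}{-68 + 80}}{\frac{153119}{76559} + 12505} = \frac{704 \left(-21\right) + \frac{-4895 + 8228 + 5760 - 9680}{12}}{\frac{957523414}{76559}} = \left(-14784 + \frac{1}{12} \left(-587\right)\right) \frac{76559}{957523414} = \left(-14784 - \frac{587}{12}\right) \frac{76559}{957523414} = \left(- \frac{177995}{12}\right) \frac{76559}{957523414} = - \frac{13627119205}{11490280968}$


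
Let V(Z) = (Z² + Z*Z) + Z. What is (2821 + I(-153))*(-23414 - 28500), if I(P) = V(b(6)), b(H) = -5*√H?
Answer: -162023594 + 259570*√6 ≈ -1.6139e+8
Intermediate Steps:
V(Z) = Z + 2*Z² (V(Z) = (Z² + Z²) + Z = 2*Z² + Z = Z + 2*Z²)
I(P) = -5*√6*(1 - 10*√6) (I(P) = (-5*√6)*(1 + 2*(-5*√6)) = (-5*√6)*(1 - 10*√6) = -5*√6*(1 - 10*√6))
(2821 + I(-153))*(-23414 - 28500) = (2821 + (300 - 5*√6))*(-23414 - 28500) = (3121 - 5*√6)*(-51914) = -162023594 + 259570*√6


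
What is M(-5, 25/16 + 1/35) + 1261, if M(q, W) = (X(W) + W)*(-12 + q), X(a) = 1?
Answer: 681493/560 ≈ 1217.0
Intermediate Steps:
M(q, W) = (1 + W)*(-12 + q)
M(-5, 25/16 + 1/35) + 1261 = (-12 - 5 - 12*(25/16 + 1/35) + (25/16 + 1/35)*(-5)) + 1261 = (-12 - 5 - 12*891/560 + (891/560)*(-5)) + 1261 = (-12 - 5 - 2673/140 - 891/112) + 1261 = -24667/560 + 1261 = 681493/560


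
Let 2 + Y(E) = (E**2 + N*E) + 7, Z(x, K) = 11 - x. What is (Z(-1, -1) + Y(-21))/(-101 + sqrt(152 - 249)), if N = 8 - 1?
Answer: -31411/10298 - 311*I*sqrt(97)/10298 ≈ -3.0502 - 0.29744*I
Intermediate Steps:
N = 7
Y(E) = 5 + E**2 + 7*E (Y(E) = -2 + ((E**2 + 7*E) + 7) = -2 + (7 + E**2 + 7*E) = 5 + E**2 + 7*E)
(Z(-1, -1) + Y(-21))/(-101 + sqrt(152 - 249)) = ((11 - 1*(-1)) + (5 + (-21)**2 + 7*(-21)))/(-101 + sqrt(152 - 249)) = ((11 + 1) + (5 + 441 - 147))/(-101 + sqrt(-97)) = (12 + 299)/(-101 + I*sqrt(97)) = 311/(-101 + I*sqrt(97))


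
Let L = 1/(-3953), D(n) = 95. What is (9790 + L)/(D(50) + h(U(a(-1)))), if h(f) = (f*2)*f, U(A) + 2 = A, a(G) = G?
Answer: 38699869/446689 ≈ 86.637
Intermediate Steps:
U(A) = -2 + A
h(f) = 2*f² (h(f) = (2*f)*f = 2*f²)
L = -1/3953 ≈ -0.00025297
(9790 + L)/(D(50) + h(U(a(-1)))) = (9790 - 1/3953)/(95 + 2*(-2 - 1)²) = 38699869/(3953*(95 + 2*(-3)²)) = 38699869/(3953*(95 + 2*9)) = 38699869/(3953*(95 + 18)) = (38699869/3953)/113 = (38699869/3953)*(1/113) = 38699869/446689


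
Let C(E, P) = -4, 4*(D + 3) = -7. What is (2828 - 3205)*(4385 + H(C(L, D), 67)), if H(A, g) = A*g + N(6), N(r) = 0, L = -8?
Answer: -1552109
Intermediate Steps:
D = -19/4 (D = -3 + (1/4)*(-7) = -3 - 7/4 = -19/4 ≈ -4.7500)
H(A, g) = A*g (H(A, g) = A*g + 0 = A*g)
(2828 - 3205)*(4385 + H(C(L, D), 67)) = (2828 - 3205)*(4385 - 4*67) = -377*(4385 - 268) = -377*4117 = -1552109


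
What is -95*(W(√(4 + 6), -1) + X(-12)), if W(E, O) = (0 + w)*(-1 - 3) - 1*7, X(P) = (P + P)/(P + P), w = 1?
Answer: 950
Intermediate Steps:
X(P) = 1 (X(P) = (2*P)/((2*P)) = (2*P)*(1/(2*P)) = 1)
W(E, O) = -11 (W(E, O) = (0 + 1)*(-1 - 3) - 1*7 = 1*(-4) - 7 = -4 - 7 = -11)
-95*(W(√(4 + 6), -1) + X(-12)) = -95*(-11 + 1) = -95*(-10) = 950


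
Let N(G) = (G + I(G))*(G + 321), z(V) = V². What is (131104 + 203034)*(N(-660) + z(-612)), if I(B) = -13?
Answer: 201381965358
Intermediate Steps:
N(G) = (-13 + G)*(321 + G) (N(G) = (G - 13)*(G + 321) = (-13 + G)*(321 + G))
(131104 + 203034)*(N(-660) + z(-612)) = (131104 + 203034)*((-4173 + (-660)² + 308*(-660)) + (-612)²) = 334138*((-4173 + 435600 - 203280) + 374544) = 334138*(228147 + 374544) = 334138*602691 = 201381965358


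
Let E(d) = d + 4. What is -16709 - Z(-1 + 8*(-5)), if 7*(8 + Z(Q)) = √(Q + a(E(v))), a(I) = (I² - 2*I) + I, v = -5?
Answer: -16701 - I*√39/7 ≈ -16701.0 - 0.89214*I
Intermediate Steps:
E(d) = 4 + d
a(I) = I² - I
Z(Q) = -8 + √(2 + Q)/7 (Z(Q) = -8 + √(Q + (4 - 5)*(-1 + (4 - 5)))/7 = -8 + √(Q - (-1 - 1))/7 = -8 + √(Q - 1*(-2))/7 = -8 + √(Q + 2)/7 = -8 + √(2 + Q)/7)
-16709 - Z(-1 + 8*(-5)) = -16709 - (-8 + √(2 + (-1 + 8*(-5)))/7) = -16709 - (-8 + √(2 + (-1 - 40))/7) = -16709 - (-8 + √(2 - 41)/7) = -16709 - (-8 + √(-39)/7) = -16709 - (-8 + (I*√39)/7) = -16709 - (-8 + I*√39/7) = -16709 + (8 - I*√39/7) = -16701 - I*√39/7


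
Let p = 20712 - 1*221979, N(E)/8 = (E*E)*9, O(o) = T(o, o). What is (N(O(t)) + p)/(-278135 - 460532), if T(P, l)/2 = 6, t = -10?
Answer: 190899/738667 ≈ 0.25844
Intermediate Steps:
T(P, l) = 12 (T(P, l) = 2*6 = 12)
O(o) = 12
N(E) = 72*E² (N(E) = 8*((E*E)*9) = 8*(E²*9) = 8*(9*E²) = 72*E²)
p = -201267 (p = 20712 - 221979 = -201267)
(N(O(t)) + p)/(-278135 - 460532) = (72*12² - 201267)/(-278135 - 460532) = (72*144 - 201267)/(-738667) = (10368 - 201267)*(-1/738667) = -190899*(-1/738667) = 190899/738667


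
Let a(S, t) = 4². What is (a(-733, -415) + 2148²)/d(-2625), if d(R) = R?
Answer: -922784/525 ≈ -1757.7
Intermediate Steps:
a(S, t) = 16
(a(-733, -415) + 2148²)/d(-2625) = (16 + 2148²)/(-2625) = (16 + 4613904)*(-1/2625) = 4613920*(-1/2625) = -922784/525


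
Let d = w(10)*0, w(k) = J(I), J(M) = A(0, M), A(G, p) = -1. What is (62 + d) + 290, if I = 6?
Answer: 352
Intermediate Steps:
J(M) = -1
w(k) = -1
d = 0 (d = -1*0 = 0)
(62 + d) + 290 = (62 + 0) + 290 = 62 + 290 = 352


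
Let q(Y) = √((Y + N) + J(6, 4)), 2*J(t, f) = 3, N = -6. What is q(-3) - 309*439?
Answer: -135651 + I*√30/2 ≈ -1.3565e+5 + 2.7386*I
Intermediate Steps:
J(t, f) = 3/2 (J(t, f) = (½)*3 = 3/2)
q(Y) = √(-9/2 + Y) (q(Y) = √((Y - 6) + 3/2) = √((-6 + Y) + 3/2) = √(-9/2 + Y))
q(-3) - 309*439 = √(-18 + 4*(-3))/2 - 309*439 = √(-18 - 12)/2 - 135651 = √(-30)/2 - 135651 = (I*√30)/2 - 135651 = I*√30/2 - 135651 = -135651 + I*√30/2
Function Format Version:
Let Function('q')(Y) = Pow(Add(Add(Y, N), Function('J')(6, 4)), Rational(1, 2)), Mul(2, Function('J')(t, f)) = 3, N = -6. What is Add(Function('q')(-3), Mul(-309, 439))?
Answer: Add(-135651, Mul(Rational(1, 2), I, Pow(30, Rational(1, 2)))) ≈ Add(-1.3565e+5, Mul(2.7386, I))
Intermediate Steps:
Function('J')(t, f) = Rational(3, 2) (Function('J')(t, f) = Mul(Rational(1, 2), 3) = Rational(3, 2))
Function('q')(Y) = Pow(Add(Rational(-9, 2), Y), Rational(1, 2)) (Function('q')(Y) = Pow(Add(Add(Y, -6), Rational(3, 2)), Rational(1, 2)) = Pow(Add(Add(-6, Y), Rational(3, 2)), Rational(1, 2)) = Pow(Add(Rational(-9, 2), Y), Rational(1, 2)))
Add(Function('q')(-3), Mul(-309, 439)) = Add(Mul(Rational(1, 2), Pow(Add(-18, Mul(4, -3)), Rational(1, 2))), Mul(-309, 439)) = Add(Mul(Rational(1, 2), Pow(Add(-18, -12), Rational(1, 2))), -135651) = Add(Mul(Rational(1, 2), Pow(-30, Rational(1, 2))), -135651) = Add(Mul(Rational(1, 2), Mul(I, Pow(30, Rational(1, 2)))), -135651) = Add(Mul(Rational(1, 2), I, Pow(30, Rational(1, 2))), -135651) = Add(-135651, Mul(Rational(1, 2), I, Pow(30, Rational(1, 2))))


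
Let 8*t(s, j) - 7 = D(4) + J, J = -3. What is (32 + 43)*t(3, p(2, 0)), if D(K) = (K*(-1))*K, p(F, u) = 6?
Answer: -225/2 ≈ -112.50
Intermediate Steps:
D(K) = -K² (D(K) = (-K)*K = -K²)
t(s, j) = -3/2 (t(s, j) = 7/8 + (-1*4² - 3)/8 = 7/8 + (-1*16 - 3)/8 = 7/8 + (-16 - 3)/8 = 7/8 + (⅛)*(-19) = 7/8 - 19/8 = -3/2)
(32 + 43)*t(3, p(2, 0)) = (32 + 43)*(-3/2) = 75*(-3/2) = -225/2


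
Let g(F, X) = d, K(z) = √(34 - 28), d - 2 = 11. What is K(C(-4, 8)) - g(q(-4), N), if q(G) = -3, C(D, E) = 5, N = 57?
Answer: -13 + √6 ≈ -10.551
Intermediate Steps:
d = 13 (d = 2 + 11 = 13)
K(z) = √6
g(F, X) = 13
K(C(-4, 8)) - g(q(-4), N) = √6 - 1*13 = √6 - 13 = -13 + √6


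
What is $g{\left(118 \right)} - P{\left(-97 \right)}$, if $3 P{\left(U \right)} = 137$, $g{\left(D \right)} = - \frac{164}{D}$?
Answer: $- \frac{8329}{177} \approx -47.057$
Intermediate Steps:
$P{\left(U \right)} = \frac{137}{3}$ ($P{\left(U \right)} = \frac{1}{3} \cdot 137 = \frac{137}{3}$)
$g{\left(118 \right)} - P{\left(-97 \right)} = - \frac{164}{118} - \frac{137}{3} = \left(-164\right) \frac{1}{118} - \frac{137}{3} = - \frac{82}{59} - \frac{137}{3} = - \frac{8329}{177}$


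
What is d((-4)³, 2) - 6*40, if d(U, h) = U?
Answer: -304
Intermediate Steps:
d((-4)³, 2) - 6*40 = (-4)³ - 6*40 = -64 - 240 = -304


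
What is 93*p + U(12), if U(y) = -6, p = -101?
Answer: -9399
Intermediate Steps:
93*p + U(12) = 93*(-101) - 6 = -9393 - 6 = -9399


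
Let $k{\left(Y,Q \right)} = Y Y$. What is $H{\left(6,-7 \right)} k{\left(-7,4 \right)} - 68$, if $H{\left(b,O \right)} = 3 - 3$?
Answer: $-68$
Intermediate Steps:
$k{\left(Y,Q \right)} = Y^{2}$
$H{\left(b,O \right)} = 0$ ($H{\left(b,O \right)} = 3 - 3 = 0$)
$H{\left(6,-7 \right)} k{\left(-7,4 \right)} - 68 = 0 \left(-7\right)^{2} - 68 = 0 \cdot 49 - 68 = 0 - 68 = -68$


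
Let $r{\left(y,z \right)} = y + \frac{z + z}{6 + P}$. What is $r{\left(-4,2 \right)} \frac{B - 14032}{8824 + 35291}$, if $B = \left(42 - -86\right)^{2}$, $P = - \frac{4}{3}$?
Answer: $- \frac{2464}{14705} \approx -0.16756$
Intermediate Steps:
$P = - \frac{4}{3}$ ($P = \left(-4\right) \frac{1}{3} = - \frac{4}{3} \approx -1.3333$)
$B = 16384$ ($B = \left(42 + 86\right)^{2} = 128^{2} = 16384$)
$r{\left(y,z \right)} = y + \frac{3 z}{7}$ ($r{\left(y,z \right)} = y + \frac{z + z}{6 - \frac{4}{3}} = y + \frac{2 z}{\frac{14}{3}} = y + 2 z \frac{3}{14} = y + \frac{3 z}{7}$)
$r{\left(-4,2 \right)} \frac{B - 14032}{8824 + 35291} = \left(-4 + \frac{3}{7} \cdot 2\right) \frac{16384 - 14032}{8824 + 35291} = \left(-4 + \frac{6}{7}\right) \frac{2352}{44115} = - \frac{22 \cdot 2352 \cdot \frac{1}{44115}}{7} = \left(- \frac{22}{7}\right) \frac{784}{14705} = - \frac{2464}{14705}$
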